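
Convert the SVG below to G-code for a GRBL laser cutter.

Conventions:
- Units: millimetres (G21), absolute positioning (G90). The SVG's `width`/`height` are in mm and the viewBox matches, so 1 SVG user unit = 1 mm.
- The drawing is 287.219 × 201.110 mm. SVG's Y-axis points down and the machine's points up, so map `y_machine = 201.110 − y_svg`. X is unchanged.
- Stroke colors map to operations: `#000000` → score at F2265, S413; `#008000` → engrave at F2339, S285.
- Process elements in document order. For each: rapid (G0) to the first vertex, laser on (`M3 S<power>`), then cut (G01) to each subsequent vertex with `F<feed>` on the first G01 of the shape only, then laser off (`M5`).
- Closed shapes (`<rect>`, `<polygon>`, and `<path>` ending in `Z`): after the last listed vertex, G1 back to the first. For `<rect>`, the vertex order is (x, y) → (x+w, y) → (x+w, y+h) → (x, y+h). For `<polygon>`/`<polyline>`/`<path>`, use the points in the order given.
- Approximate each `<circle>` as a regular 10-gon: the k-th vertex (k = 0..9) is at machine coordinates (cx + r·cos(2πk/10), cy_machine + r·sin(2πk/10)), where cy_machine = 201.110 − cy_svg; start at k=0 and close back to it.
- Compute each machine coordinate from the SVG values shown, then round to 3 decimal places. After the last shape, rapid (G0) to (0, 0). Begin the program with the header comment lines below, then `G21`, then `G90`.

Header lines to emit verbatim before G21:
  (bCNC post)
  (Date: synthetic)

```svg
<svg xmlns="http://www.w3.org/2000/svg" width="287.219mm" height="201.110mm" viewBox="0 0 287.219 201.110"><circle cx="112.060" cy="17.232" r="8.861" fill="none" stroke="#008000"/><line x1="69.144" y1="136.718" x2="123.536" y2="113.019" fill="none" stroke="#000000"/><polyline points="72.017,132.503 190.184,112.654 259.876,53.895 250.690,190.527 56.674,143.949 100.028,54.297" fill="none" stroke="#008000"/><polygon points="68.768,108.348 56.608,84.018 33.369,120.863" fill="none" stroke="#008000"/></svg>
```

(bCNC post)
(Date: synthetic)
G21
G90
G0 X120.921 Y183.878
M3 S285
G01 X119.229 Y189.086 F2339
G01 X114.798 Y192.305
G01 X109.322 Y192.305
G01 X104.891 Y189.086
G01 X103.199 Y183.878
G01 X104.891 Y178.670
G01 X109.322 Y175.451
G01 X114.798 Y175.451
G01 X119.229 Y178.670
G01 X120.921 Y183.878
M5
G0 X69.144 Y64.392
M3 S413
G01 X123.536 Y88.091 F2265
M5
G0 X72.017 Y68.607
M3 S285
G01 X190.184 Y88.456 F2339
G01 X259.876 Y147.215
G01 X250.690 Y10.583
G01 X56.674 Y57.161
G01 X100.028 Y146.813
M5
G0 X68.768 Y92.762
M3 S285
G01 X56.608 Y117.092 F2339
G01 X33.369 Y80.247
G01 X68.768 Y92.762
M5
G0 X0.000 Y0.000

1 u = 1 mm; y_m = 201.110 − y.

[1] `<circle>` circle, #008000→engrave S285 F2339: (120.921,183.878) → (119.229,189.086) → (114.798,192.305) → (109.322,192.305) → (104.891,189.086) → (103.199,183.878) → (104.891,178.670) → (109.322,175.451) → (114.798,175.451) → (119.229,178.670) → (120.921,183.878) (closed)

[2] `<line>` line segment, #000000→score S413 F2265: (69.144,64.392) → (123.536,88.091)

[3] `<polyline>` open polyline, #008000→engrave S285 F2339: (72.017,68.607) → (190.184,88.456) → (259.876,147.215) → (250.690,10.583) → (56.674,57.161) → (100.028,146.813)

[4] `<polygon>` closed polygon, #008000→engrave S285 F2339: (68.768,92.762) → (56.608,117.092) → (33.369,80.247) → (68.768,92.762) (closed)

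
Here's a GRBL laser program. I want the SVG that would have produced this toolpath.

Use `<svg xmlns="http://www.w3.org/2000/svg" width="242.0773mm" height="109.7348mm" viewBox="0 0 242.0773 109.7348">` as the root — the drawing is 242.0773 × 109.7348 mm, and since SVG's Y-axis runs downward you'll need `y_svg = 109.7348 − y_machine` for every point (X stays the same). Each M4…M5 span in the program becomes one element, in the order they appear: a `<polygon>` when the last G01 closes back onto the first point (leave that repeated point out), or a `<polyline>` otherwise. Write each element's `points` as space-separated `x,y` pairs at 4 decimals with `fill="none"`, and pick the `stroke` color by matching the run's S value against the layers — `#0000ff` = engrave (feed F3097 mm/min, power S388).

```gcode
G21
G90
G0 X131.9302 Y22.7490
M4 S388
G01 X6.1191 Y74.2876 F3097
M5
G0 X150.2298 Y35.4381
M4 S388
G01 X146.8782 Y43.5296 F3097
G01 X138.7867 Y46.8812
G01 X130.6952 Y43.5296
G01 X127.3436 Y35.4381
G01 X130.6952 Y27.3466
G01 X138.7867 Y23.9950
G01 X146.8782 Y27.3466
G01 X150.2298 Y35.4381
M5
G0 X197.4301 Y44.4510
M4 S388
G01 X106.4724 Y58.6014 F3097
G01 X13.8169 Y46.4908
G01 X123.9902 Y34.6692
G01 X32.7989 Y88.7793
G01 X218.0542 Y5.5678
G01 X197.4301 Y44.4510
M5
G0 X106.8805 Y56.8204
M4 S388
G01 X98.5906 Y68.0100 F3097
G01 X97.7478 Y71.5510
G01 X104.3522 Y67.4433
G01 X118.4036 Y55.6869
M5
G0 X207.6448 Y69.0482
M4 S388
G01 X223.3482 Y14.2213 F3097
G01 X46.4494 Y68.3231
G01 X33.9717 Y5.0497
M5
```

<svg xmlns="http://www.w3.org/2000/svg" width="242.0773mm" height="109.7348mm" viewBox="0 0 242.0773 109.7348">
  <polyline points="131.9302,86.9858 6.1191,35.4472" fill="none" stroke="#0000ff"/>
  <polygon points="150.2298,74.2967 146.8782,66.2052 138.7867,62.8536 130.6952,66.2052 127.3436,74.2967 130.6952,82.3882 138.7867,85.7398 146.8782,82.3882" fill="none" stroke="#0000ff"/>
  <polygon points="197.4301,65.2838 106.4724,51.1334 13.8169,63.2440 123.9902,75.0656 32.7989,20.9555 218.0542,104.1670" fill="none" stroke="#0000ff"/>
  <polyline points="106.8805,52.9144 98.5906,41.7248 97.7478,38.1838 104.3522,42.2915 118.4036,54.0479" fill="none" stroke="#0000ff"/>
  <polyline points="207.6448,40.6866 223.3482,95.5135 46.4494,41.4117 33.9717,104.6851" fill="none" stroke="#0000ff"/>
</svg>

Machine Y-up, SVG Y-down with viewBox height 109.7348, so y_svg = 109.7348 − y_machine; X carries over. Every run uses S388, so all elements get stroke `#0000ff` (engrave).

Run 1: The run is open, so emit a `<polyline>` with points (Y-flipped): 131.9302,86.9858 6.1191,35.4472.

Run 2: The run returns to its start, so emit a `<polygon>` with points (Y-flipped): 150.2298,74.2967 146.8782,66.2052 138.7867,62.8536 130.6952,66.2052 127.3436,74.2967 130.6952,82.3882 138.7867,85.7398 146.8782,82.3882.

Run 3: The run returns to its start, so emit a `<polygon>` with points (Y-flipped): 197.4301,65.2838 106.4724,51.1334 13.8169,63.2440 123.9902,75.0656 32.7989,20.9555 218.0542,104.1670.

Run 4: The run is open, so emit a `<polyline>` with points (Y-flipped): 106.8805,52.9144 98.5906,41.7248 97.7478,38.1838 104.3522,42.2915 118.4036,54.0479.

Run 5: The run is open, so emit a `<polyline>` with points (Y-flipped): 207.6448,40.6866 223.3482,95.5135 46.4494,41.4117 33.9717,104.6851.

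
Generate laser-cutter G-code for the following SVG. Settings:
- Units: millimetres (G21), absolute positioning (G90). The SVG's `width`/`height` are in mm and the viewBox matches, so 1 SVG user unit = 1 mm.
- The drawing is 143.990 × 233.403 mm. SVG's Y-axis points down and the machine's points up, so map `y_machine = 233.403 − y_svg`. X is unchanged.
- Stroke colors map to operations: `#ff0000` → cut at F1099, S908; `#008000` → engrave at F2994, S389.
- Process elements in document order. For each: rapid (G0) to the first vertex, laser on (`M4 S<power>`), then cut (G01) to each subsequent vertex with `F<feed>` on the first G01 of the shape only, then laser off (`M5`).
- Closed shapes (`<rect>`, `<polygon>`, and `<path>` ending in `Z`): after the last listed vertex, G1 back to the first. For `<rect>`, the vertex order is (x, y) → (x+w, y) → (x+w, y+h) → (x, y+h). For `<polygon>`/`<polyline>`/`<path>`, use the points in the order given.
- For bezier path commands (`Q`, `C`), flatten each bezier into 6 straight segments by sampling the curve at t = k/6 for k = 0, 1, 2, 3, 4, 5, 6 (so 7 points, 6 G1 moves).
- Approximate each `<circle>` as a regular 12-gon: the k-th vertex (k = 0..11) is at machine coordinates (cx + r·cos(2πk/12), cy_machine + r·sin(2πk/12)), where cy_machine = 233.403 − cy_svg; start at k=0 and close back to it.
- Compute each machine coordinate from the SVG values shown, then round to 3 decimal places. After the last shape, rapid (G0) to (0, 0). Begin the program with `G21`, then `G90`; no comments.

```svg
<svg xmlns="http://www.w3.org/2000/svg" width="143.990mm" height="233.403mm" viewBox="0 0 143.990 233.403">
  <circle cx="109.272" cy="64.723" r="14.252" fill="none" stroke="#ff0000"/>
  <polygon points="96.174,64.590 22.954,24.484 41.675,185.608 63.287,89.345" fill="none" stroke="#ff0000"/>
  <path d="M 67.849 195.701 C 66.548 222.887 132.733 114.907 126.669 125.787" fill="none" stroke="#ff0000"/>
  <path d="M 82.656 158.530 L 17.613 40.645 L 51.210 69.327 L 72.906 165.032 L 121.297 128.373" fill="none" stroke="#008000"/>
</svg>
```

G21
G90
G0 X123.524 Y168.680
M4 S908
G01 X121.615 Y175.806 F1099
G01 X116.398 Y181.023
G01 X109.272 Y182.932
G01 X102.146 Y181.023
G01 X96.929 Y175.806
G01 X95.020 Y168.680
G01 X96.929 Y161.554
G01 X102.146 Y156.337
G01 X109.272 Y154.428
G01 X116.398 Y156.337
G01 X121.615 Y161.554
G01 X123.524 Y168.680
M5
G0 X96.174 Y168.813
M4 S908
G01 X22.954 Y208.919 F1099
G01 X41.675 Y47.795
G01 X63.287 Y144.058
G01 X96.174 Y168.813
M5
G0 X67.849 Y37.702
M4 S908
G01 X72.175 Y34.197 F1099
G01 X83.868 Y46.163
G01 X99.045 Y66.544
G01 X113.825 Y88.284
G01 X124.327 Y104.327
G01 X126.669 Y107.616
M5
G0 X82.656 Y74.873
M4 S389
G01 X17.613 Y192.758 F2994
G01 X51.210 Y164.076
G01 X72.906 Y68.371
G01 X121.297 Y105.030
M5
G0 X0.000 Y0.000

Since the viewBox matches the mm dimensions, user units are millimetres directly. The only transform is the Y-flip y_m = 233.403 − y_svg.

Shape 1 is a circle drawn with `<circle>`. Its stroke #ff0000 means cut at S908, F1099. After flipping Y the toolpath is (123.524,168.680) → (121.615,175.806) → (116.398,181.023) → (109.272,182.932) → (102.146,181.023) → (96.929,175.806) → (95.020,168.680) → (96.929,161.554) → (102.146,156.337) → (109.272,154.428) → (116.398,156.337) → (121.615,161.554) → (123.524,168.680), returning to the start.

Shape 2 is a closed polygon drawn with `<polygon>`. Its stroke #ff0000 means cut at S908, F1099. After flipping Y the toolpath is (96.174,168.813) → (22.954,208.919) → (41.675,47.795) → (63.287,144.058) → (96.174,168.813), returning to the start.

Shape 3 is a cubic bezier drawn with `<path>`. Its stroke #ff0000 means cut at S908, F1099. After flipping Y the toolpath is (67.849,37.702) → (72.175,34.197) → (83.868,46.163) → (99.045,66.544) → (113.825,88.284) → (124.327,104.327) → (126.669,107.616).

Shape 4 is a open polyline drawn with `<path>`. Its stroke #008000 means engrave at S389, F2994. After flipping Y the toolpath is (82.656,74.873) → (17.613,192.758) → (51.210,164.076) → (72.906,68.371) → (121.297,105.030).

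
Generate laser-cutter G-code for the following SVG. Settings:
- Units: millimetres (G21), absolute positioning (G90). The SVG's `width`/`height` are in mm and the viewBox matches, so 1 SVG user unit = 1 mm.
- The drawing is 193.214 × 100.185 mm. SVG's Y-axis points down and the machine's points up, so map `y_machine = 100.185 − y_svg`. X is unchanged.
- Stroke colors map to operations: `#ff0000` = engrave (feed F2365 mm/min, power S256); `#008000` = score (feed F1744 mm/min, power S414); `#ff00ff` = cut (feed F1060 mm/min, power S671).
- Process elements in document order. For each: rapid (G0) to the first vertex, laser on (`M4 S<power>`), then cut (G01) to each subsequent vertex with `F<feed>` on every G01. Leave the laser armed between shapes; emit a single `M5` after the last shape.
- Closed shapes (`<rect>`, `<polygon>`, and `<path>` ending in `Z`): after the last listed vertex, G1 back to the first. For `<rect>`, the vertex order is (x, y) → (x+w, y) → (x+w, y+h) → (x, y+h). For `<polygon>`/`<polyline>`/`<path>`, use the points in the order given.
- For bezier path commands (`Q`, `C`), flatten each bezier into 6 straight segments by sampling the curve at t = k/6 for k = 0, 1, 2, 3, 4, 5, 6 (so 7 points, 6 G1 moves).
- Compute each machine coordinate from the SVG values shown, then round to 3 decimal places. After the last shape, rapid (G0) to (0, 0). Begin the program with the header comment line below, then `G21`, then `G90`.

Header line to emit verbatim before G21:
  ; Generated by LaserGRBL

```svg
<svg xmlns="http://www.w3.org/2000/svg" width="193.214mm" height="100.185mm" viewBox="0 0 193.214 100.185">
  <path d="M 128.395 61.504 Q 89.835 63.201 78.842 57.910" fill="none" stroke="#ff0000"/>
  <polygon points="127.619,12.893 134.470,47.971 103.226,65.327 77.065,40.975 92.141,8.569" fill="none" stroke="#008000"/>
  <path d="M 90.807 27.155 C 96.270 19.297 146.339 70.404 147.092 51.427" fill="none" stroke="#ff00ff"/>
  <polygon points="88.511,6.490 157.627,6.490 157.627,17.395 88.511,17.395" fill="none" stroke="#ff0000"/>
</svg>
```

viewBox `0 0 193.214 100.185` with mm width/height → 1 unit = 1 mm. Flip: y_m = 100.185 − y_svg.

**Shape 1** — `<path>` quadratic bezier, stroke `#ff0000` → engrave (S256, F2365). Control points (SVG): P0=(128.395,61.504), P1=(89.835,63.201), P2=(78.842,57.910); sampled at t=k/6. Machine vertices: (128.395,38.681) → (116.307,38.309) → (105.751,38.326) → (96.727,38.731) → (89.234,39.524) → (83.272,40.705) → (78.842,42.275). Open path.

**Shape 2** — `<polygon>` regular polygon, stroke `#008000` → score (S414, F1744). Machine vertices: (127.619,87.292) → (134.470,52.214) → (103.226,34.858) → (77.065,59.210) → (92.141,91.616) → (127.619,87.292). Closed: final G1 returns to the first vertex.

**Shape 3** — `<path>` cubic bezier, stroke `#ff00ff` → cut (S671, F1060). Control points (SVG): P0=(90.807,27.155), P1=(96.270,19.297), P2=(146.339,70.404), P3=(147.092,51.427); sampled at t=k/6. Machine vertices: (90.807,73.030) → (96.821,72.643) → (107.660,66.013) → (120.716,56.724) → (133.379,48.363) → (143.041,44.512) → (147.092,48.758). Open path.

**Shape 4** — `<polygon>` rectangle, stroke `#ff0000` → engrave (S256, F2365). Machine vertices: (88.511,93.695) → (157.627,93.695) → (157.627,82.790) → (88.511,82.790) → (88.511,93.695). Closed: final G1 returns to the first vertex.

; Generated by LaserGRBL
G21
G90
G0 X128.395 Y38.681
M4 S256
G01 X116.307 Y38.309 F2365
G01 X105.751 Y38.326 F2365
G01 X96.727 Y38.731 F2365
G01 X89.234 Y39.524 F2365
G01 X83.272 Y40.705 F2365
G01 X78.842 Y42.275 F2365
G0 X127.619 Y87.292
M4 S414
G01 X134.470 Y52.214 F1744
G01 X103.226 Y34.858 F1744
G01 X77.065 Y59.210 F1744
G01 X92.141 Y91.616 F1744
G01 X127.619 Y87.292 F1744
G0 X90.807 Y73.030
M4 S671
G01 X96.821 Y72.643 F1060
G01 X107.660 Y66.013 F1060
G01 X120.716 Y56.724 F1060
G01 X133.379 Y48.363 F1060
G01 X143.041 Y44.512 F1060
G01 X147.092 Y48.758 F1060
G0 X88.511 Y93.695
M4 S256
G01 X157.627 Y93.695 F2365
G01 X157.627 Y82.790 F2365
G01 X88.511 Y82.790 F2365
G01 X88.511 Y93.695 F2365
M5
G0 X0.000 Y0.000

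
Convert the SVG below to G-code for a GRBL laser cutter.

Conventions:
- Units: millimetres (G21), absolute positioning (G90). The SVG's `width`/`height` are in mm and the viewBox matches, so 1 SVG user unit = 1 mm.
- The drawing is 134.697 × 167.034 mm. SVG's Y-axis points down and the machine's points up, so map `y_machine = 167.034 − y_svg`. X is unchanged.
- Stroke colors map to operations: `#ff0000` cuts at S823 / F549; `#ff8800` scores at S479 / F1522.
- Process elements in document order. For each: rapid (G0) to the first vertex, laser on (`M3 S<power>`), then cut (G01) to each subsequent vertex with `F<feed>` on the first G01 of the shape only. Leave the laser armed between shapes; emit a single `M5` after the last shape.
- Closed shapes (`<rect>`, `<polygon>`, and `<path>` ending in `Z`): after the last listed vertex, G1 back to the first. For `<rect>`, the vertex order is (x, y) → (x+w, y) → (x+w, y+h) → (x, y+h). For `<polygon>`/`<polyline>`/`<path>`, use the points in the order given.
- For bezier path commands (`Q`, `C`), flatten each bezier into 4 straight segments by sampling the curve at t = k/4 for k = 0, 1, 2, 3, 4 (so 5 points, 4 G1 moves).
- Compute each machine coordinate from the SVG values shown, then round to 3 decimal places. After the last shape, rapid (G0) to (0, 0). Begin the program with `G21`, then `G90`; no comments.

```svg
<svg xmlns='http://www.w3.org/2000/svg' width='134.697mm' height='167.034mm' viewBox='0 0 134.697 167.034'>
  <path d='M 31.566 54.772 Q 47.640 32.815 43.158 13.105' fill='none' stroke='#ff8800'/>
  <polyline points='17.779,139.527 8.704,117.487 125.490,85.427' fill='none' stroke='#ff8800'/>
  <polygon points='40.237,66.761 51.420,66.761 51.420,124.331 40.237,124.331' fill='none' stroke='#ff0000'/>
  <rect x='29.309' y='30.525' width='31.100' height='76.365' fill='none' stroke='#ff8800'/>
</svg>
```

Since the viewBox matches the mm dimensions, user units are millimetres directly. The only transform is the Y-flip y_m = 167.034 − y_svg.

Shape 1 is a quadratic bezier drawn with `<path>`. Its stroke #ff8800 means score at S479, F1522. After flipping Y the toolpath is (31.566,112.262) → (38.318,123.100) → (42.501,133.657) → (44.114,143.934) → (43.158,153.929).

Shape 2 is a open polyline drawn with `<polyline>`. Its stroke #ff8800 means score at S479, F1522. After flipping Y the toolpath is (17.779,27.507) → (8.704,49.547) → (125.490,81.607).

Shape 3 is a rectangle drawn with `<polygon>`. Its stroke #ff0000 means cut at S823, F549. After flipping Y the toolpath is (40.237,100.273) → (51.420,100.273) → (51.420,42.703) → (40.237,42.703) → (40.237,100.273), returning to the start.

Shape 4 is a rectangle drawn with `<rect>`. Its stroke #ff8800 means score at S479, F1522. After flipping Y the toolpath is (29.309,136.509) → (60.409,136.509) → (60.409,60.144) → (29.309,60.144) → (29.309,136.509), returning to the start.

G21
G90
G0 X31.566 Y112.262
M3 S479
G01 X38.318 Y123.100 F1522
G01 X42.501 Y133.657
G01 X44.114 Y143.934
G01 X43.158 Y153.929
G0 X17.779 Y27.507
M3 S479
G01 X8.704 Y49.547 F1522
G01 X125.490 Y81.607
G0 X40.237 Y100.273
M3 S823
G01 X51.420 Y100.273 F549
G01 X51.420 Y42.703
G01 X40.237 Y42.703
G01 X40.237 Y100.273
G0 X29.309 Y136.509
M3 S479
G01 X60.409 Y136.509 F1522
G01 X60.409 Y60.144
G01 X29.309 Y60.144
G01 X29.309 Y136.509
M5
G0 X0.000 Y0.000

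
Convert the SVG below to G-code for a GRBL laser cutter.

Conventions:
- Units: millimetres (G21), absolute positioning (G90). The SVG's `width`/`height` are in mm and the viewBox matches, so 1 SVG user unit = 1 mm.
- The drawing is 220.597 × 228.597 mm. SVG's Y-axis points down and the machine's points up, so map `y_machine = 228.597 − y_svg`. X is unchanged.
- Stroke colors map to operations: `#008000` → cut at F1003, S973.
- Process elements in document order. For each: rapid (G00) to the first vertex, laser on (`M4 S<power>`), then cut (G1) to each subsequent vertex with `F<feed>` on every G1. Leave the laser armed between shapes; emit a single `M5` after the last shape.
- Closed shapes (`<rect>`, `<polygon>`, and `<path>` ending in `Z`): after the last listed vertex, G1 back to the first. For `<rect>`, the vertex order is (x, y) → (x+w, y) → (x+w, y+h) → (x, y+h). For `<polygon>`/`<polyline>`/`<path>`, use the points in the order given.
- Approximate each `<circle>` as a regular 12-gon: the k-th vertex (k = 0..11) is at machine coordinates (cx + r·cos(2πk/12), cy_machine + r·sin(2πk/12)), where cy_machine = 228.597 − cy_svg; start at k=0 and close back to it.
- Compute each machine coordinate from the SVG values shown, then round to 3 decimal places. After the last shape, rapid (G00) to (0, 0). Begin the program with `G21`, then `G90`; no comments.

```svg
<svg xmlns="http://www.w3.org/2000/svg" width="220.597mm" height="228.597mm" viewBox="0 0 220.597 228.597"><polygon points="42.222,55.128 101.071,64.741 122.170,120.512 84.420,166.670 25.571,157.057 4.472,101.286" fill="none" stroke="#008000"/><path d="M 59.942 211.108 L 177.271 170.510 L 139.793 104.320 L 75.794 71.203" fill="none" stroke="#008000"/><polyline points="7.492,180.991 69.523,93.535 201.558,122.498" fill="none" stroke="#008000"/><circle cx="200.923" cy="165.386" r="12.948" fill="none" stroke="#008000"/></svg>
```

viewBox `0 0 220.597 228.597` with mm width/height → 1 unit = 1 mm. Flip: y_m = 228.597 − y_svg.

**Shape 1** — `<polygon>` regular polygon, stroke `#008000` → cut (S973, F1003). Machine vertices: (42.222,173.469) → (101.071,163.856) → (122.170,108.085) → (84.420,61.927) → (25.571,71.540) → (4.472,127.311) → (42.222,173.469). Closed: final G1 returns to the first vertex.

**Shape 2** — `<path>` open polyline, stroke `#008000` → cut (S973, F1003). Machine vertices: (59.942,17.489) → (177.271,58.087) → (139.793,124.277) → (75.794,157.394). Open path.

**Shape 3** — `<polyline>` open polyline, stroke `#008000` → cut (S973, F1003). Machine vertices: (7.492,47.606) → (69.523,135.062) → (201.558,106.099). Open path.

**Shape 4** — `<circle>` circle, stroke `#008000` → cut (S973, F1003). Machine vertices: (213.871,63.211) → (212.136,69.685) → (207.397,74.424) → (200.923,76.159) → (194.449,74.424) → (189.710,69.685) → (187.975,63.211) → (189.710,56.737) → (194.449,51.998) → (200.923,50.263) → (207.397,51.998) → (212.136,56.737) → (213.871,63.211). Closed: final G1 returns to the first vertex.

G21
G90
G00 X42.222 Y173.469
M4 S973
G1 X101.071 Y163.856 F1003
G1 X122.170 Y108.085 F1003
G1 X84.420 Y61.927 F1003
G1 X25.571 Y71.540 F1003
G1 X4.472 Y127.311 F1003
G1 X42.222 Y173.469 F1003
G00 X59.942 Y17.489
M4 S973
G1 X177.271 Y58.087 F1003
G1 X139.793 Y124.277 F1003
G1 X75.794 Y157.394 F1003
G00 X7.492 Y47.606
M4 S973
G1 X69.523 Y135.062 F1003
G1 X201.558 Y106.099 F1003
G00 X213.871 Y63.211
M4 S973
G1 X212.136 Y69.685 F1003
G1 X207.397 Y74.424 F1003
G1 X200.923 Y76.159 F1003
G1 X194.449 Y74.424 F1003
G1 X189.710 Y69.685 F1003
G1 X187.975 Y63.211 F1003
G1 X189.710 Y56.737 F1003
G1 X194.449 Y51.998 F1003
G1 X200.923 Y50.263 F1003
G1 X207.397 Y51.998 F1003
G1 X212.136 Y56.737 F1003
G1 X213.871 Y63.211 F1003
M5
G00 X0.000 Y0.000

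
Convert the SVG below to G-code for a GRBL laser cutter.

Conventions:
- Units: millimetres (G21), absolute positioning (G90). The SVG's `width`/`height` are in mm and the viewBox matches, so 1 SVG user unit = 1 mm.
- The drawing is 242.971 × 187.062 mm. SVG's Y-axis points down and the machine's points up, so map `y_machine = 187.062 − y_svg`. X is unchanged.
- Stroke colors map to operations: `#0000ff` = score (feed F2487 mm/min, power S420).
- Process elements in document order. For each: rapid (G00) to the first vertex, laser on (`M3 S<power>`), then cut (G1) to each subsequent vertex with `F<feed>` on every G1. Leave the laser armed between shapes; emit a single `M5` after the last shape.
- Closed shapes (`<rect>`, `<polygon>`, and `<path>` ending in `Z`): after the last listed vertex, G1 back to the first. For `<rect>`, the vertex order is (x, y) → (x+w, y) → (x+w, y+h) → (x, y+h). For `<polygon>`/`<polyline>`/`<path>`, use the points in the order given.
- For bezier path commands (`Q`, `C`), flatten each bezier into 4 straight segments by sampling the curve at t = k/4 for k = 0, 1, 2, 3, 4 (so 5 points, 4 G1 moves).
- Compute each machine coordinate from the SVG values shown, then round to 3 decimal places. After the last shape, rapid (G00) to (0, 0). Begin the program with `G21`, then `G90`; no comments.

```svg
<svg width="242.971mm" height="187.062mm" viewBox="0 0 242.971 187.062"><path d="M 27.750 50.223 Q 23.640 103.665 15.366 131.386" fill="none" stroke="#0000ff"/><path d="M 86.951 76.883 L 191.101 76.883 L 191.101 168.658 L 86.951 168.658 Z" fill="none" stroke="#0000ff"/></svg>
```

G21
G90
G00 X27.750 Y136.839
M3 S420
G1 X25.435 Y111.726 F2487
G1 X22.599 Y89.827 F2487
G1 X19.243 Y71.144 F2487
G1 X15.366 Y55.676 F2487
G00 X86.951 Y110.179
M3 S420
G1 X191.101 Y110.179 F2487
G1 X191.101 Y18.404 F2487
G1 X86.951 Y18.404 F2487
G1 X86.951 Y110.179 F2487
M5
G00 X0.000 Y0.000

Since the viewBox matches the mm dimensions, user units are millimetres directly. The only transform is the Y-flip y_m = 187.062 − y_svg.

Shape 1 is a quadratic bezier drawn with `<path>`. Its stroke #0000ff means score at S420, F2487. After flipping Y the toolpath is (27.750,136.839) → (25.435,111.726) → (22.599,89.827) → (19.243,71.144) → (15.366,55.676).

Shape 2 is a rectangle drawn with `<path>`. Its stroke #0000ff means score at S420, F2487. After flipping Y the toolpath is (86.951,110.179) → (191.101,110.179) → (191.101,18.404) → (86.951,18.404) → (86.951,110.179), returning to the start.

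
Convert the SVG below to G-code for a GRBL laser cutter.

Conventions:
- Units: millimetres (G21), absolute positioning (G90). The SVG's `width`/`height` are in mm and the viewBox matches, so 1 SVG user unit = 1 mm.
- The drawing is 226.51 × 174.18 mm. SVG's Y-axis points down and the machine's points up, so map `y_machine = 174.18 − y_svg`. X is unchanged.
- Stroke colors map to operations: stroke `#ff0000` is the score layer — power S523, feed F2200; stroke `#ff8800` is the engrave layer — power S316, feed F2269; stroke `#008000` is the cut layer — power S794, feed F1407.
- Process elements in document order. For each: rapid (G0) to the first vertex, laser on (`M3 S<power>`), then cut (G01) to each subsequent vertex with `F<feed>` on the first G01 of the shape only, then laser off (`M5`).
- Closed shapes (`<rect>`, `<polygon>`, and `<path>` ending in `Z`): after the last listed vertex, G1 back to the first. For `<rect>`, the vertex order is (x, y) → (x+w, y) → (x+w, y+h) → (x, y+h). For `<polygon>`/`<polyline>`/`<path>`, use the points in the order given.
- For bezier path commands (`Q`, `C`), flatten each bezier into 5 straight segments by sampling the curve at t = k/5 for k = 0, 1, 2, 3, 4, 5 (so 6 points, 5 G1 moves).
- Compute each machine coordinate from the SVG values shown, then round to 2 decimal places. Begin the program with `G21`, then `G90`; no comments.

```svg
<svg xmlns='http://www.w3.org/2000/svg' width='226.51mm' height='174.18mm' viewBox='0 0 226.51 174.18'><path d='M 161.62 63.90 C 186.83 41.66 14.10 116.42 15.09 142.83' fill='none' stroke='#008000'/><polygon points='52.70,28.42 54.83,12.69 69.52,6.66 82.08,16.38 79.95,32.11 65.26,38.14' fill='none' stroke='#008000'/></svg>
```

viewBox `0 0 226.51 174.18` with mm width/height → 1 unit = 1 mm. Flip: y_m = 174.18 − y_svg.

**Shape 1** — `<path>` cubic bezier, stroke `#008000` → cut (S794, F1407). Control points (SVG): P0=(161.62,63.90), P1=(186.83,41.66), P2=(14.10,116.42), P3=(15.09,142.83); sampled at t=k/5. Machine vertices: (161.62,110.28) → (155.97,113.15) → (120.65,99.71) → (73.50,76.95) → (32.37,51.84) → (15.09,31.35). Open path.

**Shape 2** — `<polygon>` regular polygon, stroke `#008000` → cut (S794, F1407). Machine vertices: (52.70,145.76) → (54.83,161.49) → (69.52,167.52) → (82.08,157.80) → (79.95,142.07) → (65.26,136.04) → (52.70,145.76). Closed: final G1 returns to the first vertex.

G21
G90
G0 X161.62 Y110.28
M3 S794
G01 X155.97 Y113.15 F1407
G01 X120.65 Y99.71
G01 X73.50 Y76.95
G01 X32.37 Y51.84
G01 X15.09 Y31.35
M5
G0 X52.70 Y145.76
M3 S794
G01 X54.83 Y161.49 F1407
G01 X69.52 Y167.52
G01 X82.08 Y157.80
G01 X79.95 Y142.07
G01 X65.26 Y136.04
G01 X52.70 Y145.76
M5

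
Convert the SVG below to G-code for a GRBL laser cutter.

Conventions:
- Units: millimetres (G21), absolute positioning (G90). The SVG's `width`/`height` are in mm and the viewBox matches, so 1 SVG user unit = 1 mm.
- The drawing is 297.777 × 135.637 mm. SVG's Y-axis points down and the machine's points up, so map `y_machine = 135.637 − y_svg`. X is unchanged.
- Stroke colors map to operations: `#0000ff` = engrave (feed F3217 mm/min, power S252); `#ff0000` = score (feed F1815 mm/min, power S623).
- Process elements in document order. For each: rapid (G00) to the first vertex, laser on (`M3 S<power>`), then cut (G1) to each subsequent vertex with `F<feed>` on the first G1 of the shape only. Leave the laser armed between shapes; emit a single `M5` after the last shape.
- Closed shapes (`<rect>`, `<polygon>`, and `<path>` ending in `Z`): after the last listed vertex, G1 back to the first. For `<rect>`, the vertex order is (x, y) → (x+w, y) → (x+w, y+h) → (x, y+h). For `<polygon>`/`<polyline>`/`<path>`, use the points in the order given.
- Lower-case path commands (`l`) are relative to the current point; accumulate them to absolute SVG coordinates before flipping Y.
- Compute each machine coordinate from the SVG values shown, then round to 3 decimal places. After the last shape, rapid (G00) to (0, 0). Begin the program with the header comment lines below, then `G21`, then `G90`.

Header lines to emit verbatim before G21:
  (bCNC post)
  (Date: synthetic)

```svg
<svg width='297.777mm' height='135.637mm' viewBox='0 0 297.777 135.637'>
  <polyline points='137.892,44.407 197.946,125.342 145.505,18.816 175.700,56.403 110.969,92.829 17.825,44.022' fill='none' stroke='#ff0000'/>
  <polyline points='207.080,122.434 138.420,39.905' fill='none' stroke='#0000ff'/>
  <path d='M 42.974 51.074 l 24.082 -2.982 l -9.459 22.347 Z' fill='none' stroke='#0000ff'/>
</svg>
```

(bCNC post)
(Date: synthetic)
G21
G90
G00 X137.892 Y91.230
M3 S623
G1 X197.946 Y10.295 F1815
G1 X145.505 Y116.821
G1 X175.700 Y79.234
G1 X110.969 Y42.808
G1 X17.825 Y91.615
G00 X207.080 Y13.203
M3 S252
G1 X138.420 Y95.732 F3217
G00 X42.974 Y84.563
M3 S252
G1 X67.056 Y87.545 F3217
G1 X57.597 Y65.198
G1 X42.974 Y84.563
M5
G00 X0.000 Y0.000

Since the viewBox matches the mm dimensions, user units are millimetres directly. The only transform is the Y-flip y_m = 135.637 − y_svg.

Shape 1 is a open polyline drawn with `<polyline>`. Its stroke #ff0000 means score at S623, F1815. After flipping Y the toolpath is (137.892,91.230) → (197.946,10.295) → (145.505,116.821) → (175.700,79.234) → (110.969,42.808) → (17.825,91.615).

Shape 2 is a line segment drawn with `<polyline>`. Its stroke #0000ff means engrave at S252, F3217. After flipping Y the toolpath is (207.080,13.203) → (138.420,95.732).

Shape 3 is a regular polygon drawn with `<path>`. Its stroke #0000ff means engrave at S252, F3217. After flipping Y the toolpath is (42.974,84.563) → (67.056,87.545) → (57.597,65.198) → (42.974,84.563), returning to the start.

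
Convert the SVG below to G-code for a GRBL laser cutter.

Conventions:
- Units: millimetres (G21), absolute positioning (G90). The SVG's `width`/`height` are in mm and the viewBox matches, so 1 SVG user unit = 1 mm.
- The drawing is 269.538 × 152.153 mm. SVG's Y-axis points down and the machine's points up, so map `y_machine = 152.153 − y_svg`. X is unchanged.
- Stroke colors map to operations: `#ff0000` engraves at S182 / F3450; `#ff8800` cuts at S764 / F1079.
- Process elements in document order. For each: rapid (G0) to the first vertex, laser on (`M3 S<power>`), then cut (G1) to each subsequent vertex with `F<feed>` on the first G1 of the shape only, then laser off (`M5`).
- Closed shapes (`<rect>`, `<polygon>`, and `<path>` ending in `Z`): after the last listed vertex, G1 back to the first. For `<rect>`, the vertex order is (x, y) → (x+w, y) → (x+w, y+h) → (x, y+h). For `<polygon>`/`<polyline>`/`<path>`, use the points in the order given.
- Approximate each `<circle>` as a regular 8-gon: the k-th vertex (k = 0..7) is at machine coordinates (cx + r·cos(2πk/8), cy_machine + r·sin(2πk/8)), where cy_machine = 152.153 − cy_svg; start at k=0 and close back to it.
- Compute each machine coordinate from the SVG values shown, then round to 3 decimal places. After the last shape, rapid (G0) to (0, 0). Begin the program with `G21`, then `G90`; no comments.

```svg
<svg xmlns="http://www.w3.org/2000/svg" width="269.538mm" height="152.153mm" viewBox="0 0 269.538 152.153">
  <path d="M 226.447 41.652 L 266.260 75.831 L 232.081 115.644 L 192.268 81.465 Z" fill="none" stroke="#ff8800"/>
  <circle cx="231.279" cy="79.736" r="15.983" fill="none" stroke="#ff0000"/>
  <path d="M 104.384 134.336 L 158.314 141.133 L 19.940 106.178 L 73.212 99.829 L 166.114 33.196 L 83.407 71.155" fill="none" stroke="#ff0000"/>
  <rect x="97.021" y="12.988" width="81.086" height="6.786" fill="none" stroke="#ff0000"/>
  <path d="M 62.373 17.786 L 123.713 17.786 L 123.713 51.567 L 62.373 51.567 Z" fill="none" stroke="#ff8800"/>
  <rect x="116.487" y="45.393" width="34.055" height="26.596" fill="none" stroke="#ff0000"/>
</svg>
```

Since the viewBox matches the mm dimensions, user units are millimetres directly. The only transform is the Y-flip y_m = 152.153 − y_svg.

Shape 1 is a regular polygon drawn with `<path>`. Its stroke #ff8800 means cut at S764, F1079. After flipping Y the toolpath is (226.447,110.501) → (266.260,76.322) → (232.081,36.509) → (192.268,70.688) → (226.447,110.501), returning to the start.

Shape 2 is a circle drawn with `<circle>`. Its stroke #ff0000 means engrave at S182, F3450. After flipping Y the toolpath is (247.262,72.417) → (242.581,83.719) → (231.279,88.400) → (219.977,83.719) → (215.296,72.417) → (219.977,61.115) → (231.279,56.434) → (242.581,61.115) → (247.262,72.417), returning to the start.

Shape 3 is a open polyline drawn with `<path>`. Its stroke #ff0000 means engrave at S182, F3450. After flipping Y the toolpath is (104.384,17.817) → (158.314,11.020) → (19.940,45.975) → (73.212,52.324) → (166.114,118.957) → (83.407,80.998).

Shape 4 is a rectangle drawn with `<rect>`. Its stroke #ff0000 means engrave at S182, F3450. After flipping Y the toolpath is (97.021,139.165) → (178.107,139.165) → (178.107,132.379) → (97.021,132.379) → (97.021,139.165), returning to the start.

Shape 5 is a rectangle drawn with `<path>`. Its stroke #ff8800 means cut at S764, F1079. After flipping Y the toolpath is (62.373,134.367) → (123.713,134.367) → (123.713,100.586) → (62.373,100.586) → (62.373,134.367), returning to the start.

Shape 6 is a rectangle drawn with `<rect>`. Its stroke #ff0000 means engrave at S182, F3450. After flipping Y the toolpath is (116.487,106.760) → (150.542,106.760) → (150.542,80.164) → (116.487,80.164) → (116.487,106.760), returning to the start.

G21
G90
G0 X226.447 Y110.501
M3 S764
G1 X266.260 Y76.322 F1079
G1 X232.081 Y36.509
G1 X192.268 Y70.688
G1 X226.447 Y110.501
M5
G0 X247.262 Y72.417
M3 S182
G1 X242.581 Y83.719 F3450
G1 X231.279 Y88.400
G1 X219.977 Y83.719
G1 X215.296 Y72.417
G1 X219.977 Y61.115
G1 X231.279 Y56.434
G1 X242.581 Y61.115
G1 X247.262 Y72.417
M5
G0 X104.384 Y17.817
M3 S182
G1 X158.314 Y11.020 F3450
G1 X19.940 Y45.975
G1 X73.212 Y52.324
G1 X166.114 Y118.957
G1 X83.407 Y80.998
M5
G0 X97.021 Y139.165
M3 S182
G1 X178.107 Y139.165 F3450
G1 X178.107 Y132.379
G1 X97.021 Y132.379
G1 X97.021 Y139.165
M5
G0 X62.373 Y134.367
M3 S764
G1 X123.713 Y134.367 F1079
G1 X123.713 Y100.586
G1 X62.373 Y100.586
G1 X62.373 Y134.367
M5
G0 X116.487 Y106.760
M3 S182
G1 X150.542 Y106.760 F3450
G1 X150.542 Y80.164
G1 X116.487 Y80.164
G1 X116.487 Y106.760
M5
G0 X0.000 Y0.000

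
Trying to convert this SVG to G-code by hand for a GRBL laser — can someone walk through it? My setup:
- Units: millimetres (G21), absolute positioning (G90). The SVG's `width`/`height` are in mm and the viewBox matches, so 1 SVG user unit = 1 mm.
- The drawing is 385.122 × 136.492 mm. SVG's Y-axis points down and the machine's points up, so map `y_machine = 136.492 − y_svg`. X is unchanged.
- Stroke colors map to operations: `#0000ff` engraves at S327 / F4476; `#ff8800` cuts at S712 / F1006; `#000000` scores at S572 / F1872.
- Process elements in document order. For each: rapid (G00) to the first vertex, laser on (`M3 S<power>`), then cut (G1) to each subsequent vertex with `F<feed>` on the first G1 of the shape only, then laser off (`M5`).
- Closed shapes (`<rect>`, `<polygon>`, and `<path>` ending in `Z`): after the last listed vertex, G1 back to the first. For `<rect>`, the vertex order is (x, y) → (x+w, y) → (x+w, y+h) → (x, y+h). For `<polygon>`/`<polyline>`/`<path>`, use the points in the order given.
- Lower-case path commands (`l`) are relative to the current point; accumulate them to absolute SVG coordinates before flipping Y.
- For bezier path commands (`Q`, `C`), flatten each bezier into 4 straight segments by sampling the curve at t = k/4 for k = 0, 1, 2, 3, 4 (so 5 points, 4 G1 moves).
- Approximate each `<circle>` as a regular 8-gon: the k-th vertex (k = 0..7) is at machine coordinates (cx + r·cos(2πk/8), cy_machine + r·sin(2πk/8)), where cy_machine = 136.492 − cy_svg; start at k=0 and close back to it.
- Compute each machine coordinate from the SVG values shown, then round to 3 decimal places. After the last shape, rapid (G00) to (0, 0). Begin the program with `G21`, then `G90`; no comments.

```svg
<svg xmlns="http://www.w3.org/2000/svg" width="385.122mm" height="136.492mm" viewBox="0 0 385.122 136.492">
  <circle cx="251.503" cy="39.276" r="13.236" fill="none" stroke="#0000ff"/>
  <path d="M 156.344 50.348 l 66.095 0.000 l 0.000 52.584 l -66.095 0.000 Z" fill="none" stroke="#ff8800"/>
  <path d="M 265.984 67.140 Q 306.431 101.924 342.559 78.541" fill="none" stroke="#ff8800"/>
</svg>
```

1 u = 1 mm; y_m = 136.492 − y.

[1] `<circle>` circle, #0000ff→engrave S327 F4476: (264.739,97.216) → (260.862,106.575) → (251.503,110.452) → (242.144,106.575) → (238.267,97.216) → (242.144,87.857) → (251.503,83.980) → (260.862,87.857) → (264.739,97.216) (closed)

[2] `<path>` rectangle, #ff8800→cut S712 F1006: (156.344,86.144) → (222.439,86.144) → (222.439,33.560) → (156.344,33.560) → (156.344,86.144) (closed)

[3] `<path>` quadratic bezier, #ff8800→cut S712 F1006: (265.984,69.352) → (285.938,55.595) → (305.351,49.110) → (324.225,49.895) → (342.559,57.951)

G21
G90
G00 X264.739 Y97.216
M3 S327
G1 X260.862 Y106.575 F4476
G1 X251.503 Y110.452
G1 X242.144 Y106.575
G1 X238.267 Y97.216
G1 X242.144 Y87.857
G1 X251.503 Y83.980
G1 X260.862 Y87.857
G1 X264.739 Y97.216
M5
G00 X156.344 Y86.144
M3 S712
G1 X222.439 Y86.144 F1006
G1 X222.439 Y33.560
G1 X156.344 Y33.560
G1 X156.344 Y86.144
M5
G00 X265.984 Y69.352
M3 S712
G1 X285.938 Y55.595 F1006
G1 X305.351 Y49.110
G1 X324.225 Y49.895
G1 X342.559 Y57.951
M5
G00 X0.000 Y0.000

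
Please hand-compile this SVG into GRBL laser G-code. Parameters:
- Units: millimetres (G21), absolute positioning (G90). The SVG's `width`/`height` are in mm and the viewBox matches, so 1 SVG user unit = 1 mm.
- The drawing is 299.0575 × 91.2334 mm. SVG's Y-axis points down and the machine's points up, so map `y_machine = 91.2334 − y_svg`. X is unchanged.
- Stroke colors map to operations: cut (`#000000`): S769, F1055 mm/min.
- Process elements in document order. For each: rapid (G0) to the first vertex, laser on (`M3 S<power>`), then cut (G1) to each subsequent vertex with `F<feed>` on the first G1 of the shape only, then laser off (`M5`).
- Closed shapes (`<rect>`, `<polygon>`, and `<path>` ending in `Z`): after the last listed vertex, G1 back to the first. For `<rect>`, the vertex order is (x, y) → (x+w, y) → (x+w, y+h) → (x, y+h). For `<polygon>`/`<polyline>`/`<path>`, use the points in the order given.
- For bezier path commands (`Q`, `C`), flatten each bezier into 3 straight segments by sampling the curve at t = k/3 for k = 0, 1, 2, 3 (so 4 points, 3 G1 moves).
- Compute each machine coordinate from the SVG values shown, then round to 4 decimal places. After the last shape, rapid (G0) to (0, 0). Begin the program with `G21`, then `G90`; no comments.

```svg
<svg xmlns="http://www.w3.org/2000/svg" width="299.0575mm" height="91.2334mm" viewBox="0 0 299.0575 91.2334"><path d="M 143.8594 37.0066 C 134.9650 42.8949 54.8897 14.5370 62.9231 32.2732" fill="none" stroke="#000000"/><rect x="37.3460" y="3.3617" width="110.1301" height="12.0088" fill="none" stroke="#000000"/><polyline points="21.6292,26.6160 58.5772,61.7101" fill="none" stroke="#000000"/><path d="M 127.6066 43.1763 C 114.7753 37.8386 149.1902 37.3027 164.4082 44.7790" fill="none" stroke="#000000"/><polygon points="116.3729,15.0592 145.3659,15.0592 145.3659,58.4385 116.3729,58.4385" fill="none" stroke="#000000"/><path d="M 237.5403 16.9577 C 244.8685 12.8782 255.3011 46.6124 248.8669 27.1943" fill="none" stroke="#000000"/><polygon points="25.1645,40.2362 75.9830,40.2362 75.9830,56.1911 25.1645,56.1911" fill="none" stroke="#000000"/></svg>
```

viewBox `0 0 299.0575 91.2334` with mm width/height → 1 unit = 1 mm. Flip: y_m = 91.2334 − y_svg.

**Shape 1** — `<path>` cubic bezier, stroke `#000000` → cut (S769, F1055). Control points (SVG): P0=(143.8594,37.0066), P1=(134.9650,42.8949), P2=(54.8897,14.5370), P3=(62.9231,32.2732); sampled at t=k/3. Machine vertices: (143.8594,54.2268) → (117.1376,56.7783) → (78.3597,64.3073) → (62.9231,58.9602). Open path.

**Shape 2** — `<rect>` rectangle, stroke `#000000` → cut (S769, F1055). Machine vertices: (37.3460,87.8717) → (147.4761,87.8717) → (147.4761,75.8629) → (37.3460,75.8629) → (37.3460,87.8717). Closed: final G1 returns to the first vertex.

**Shape 3** — `<polyline>` line segment, stroke `#000000` → cut (S769, F1055). Machine vertices: (21.6292,64.6174) → (58.5772,29.5233). Open path.

**Shape 4** — `<path>` cubic bezier, stroke `#000000` → cut (S769, F1055). Control points (SVG): P0=(127.6066,43.1763), P1=(114.7753,37.8386), P2=(149.1902,37.3027), P3=(164.4082,44.7790); sampled at t=k/3. Machine vertices: (127.6066,48.0571) → (128.0632,51.6753) → (145.2521,51.3789) → (164.4082,46.4544). Open path.

**Shape 5** — `<polygon>` rectangle, stroke `#000000` → cut (S769, F1055). Machine vertices: (116.3729,76.1742) → (145.3659,76.1742) → (145.3659,32.7949) → (116.3729,32.7949) → (116.3729,76.1742). Closed: final G1 returns to the first vertex.

**Shape 6** — `<path>` cubic bezier, stroke `#000000` → cut (S769, F1055). Control points (SVG): P0=(237.5403,16.9577), P1=(244.8685,12.8782), P2=(255.3011,46.6124), P3=(248.8669,27.1943); sampled at t=k/3. Machine vertices: (237.5403,74.2757) → (245.1636,69.1197) → (250.4185,58.9693) → (248.8669,64.0391). Open path.

**Shape 7** — `<polygon>` rectangle, stroke `#000000` → cut (S769, F1055). Machine vertices: (25.1645,50.9972) → (75.9830,50.9972) → (75.9830,35.0423) → (25.1645,35.0423) → (25.1645,50.9972). Closed: final G1 returns to the first vertex.

G21
G90
G0 X143.8594 Y54.2268
M3 S769
G1 X117.1376 Y56.7783 F1055
G1 X78.3597 Y64.3073
G1 X62.9231 Y58.9602
M5
G0 X37.3460 Y87.8717
M3 S769
G1 X147.4761 Y87.8717 F1055
G1 X147.4761 Y75.8629
G1 X37.3460 Y75.8629
G1 X37.3460 Y87.8717
M5
G0 X21.6292 Y64.6174
M3 S769
G1 X58.5772 Y29.5233 F1055
M5
G0 X127.6066 Y48.0571
M3 S769
G1 X128.0632 Y51.6753 F1055
G1 X145.2521 Y51.3789
G1 X164.4082 Y46.4544
M5
G0 X116.3729 Y76.1742
M3 S769
G1 X145.3659 Y76.1742 F1055
G1 X145.3659 Y32.7949
G1 X116.3729 Y32.7949
G1 X116.3729 Y76.1742
M5
G0 X237.5403 Y74.2757
M3 S769
G1 X245.1636 Y69.1197 F1055
G1 X250.4185 Y58.9693
G1 X248.8669 Y64.0391
M5
G0 X25.1645 Y50.9972
M3 S769
G1 X75.9830 Y50.9972 F1055
G1 X75.9830 Y35.0423
G1 X25.1645 Y35.0423
G1 X25.1645 Y50.9972
M5
G0 X0.0000 Y0.0000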